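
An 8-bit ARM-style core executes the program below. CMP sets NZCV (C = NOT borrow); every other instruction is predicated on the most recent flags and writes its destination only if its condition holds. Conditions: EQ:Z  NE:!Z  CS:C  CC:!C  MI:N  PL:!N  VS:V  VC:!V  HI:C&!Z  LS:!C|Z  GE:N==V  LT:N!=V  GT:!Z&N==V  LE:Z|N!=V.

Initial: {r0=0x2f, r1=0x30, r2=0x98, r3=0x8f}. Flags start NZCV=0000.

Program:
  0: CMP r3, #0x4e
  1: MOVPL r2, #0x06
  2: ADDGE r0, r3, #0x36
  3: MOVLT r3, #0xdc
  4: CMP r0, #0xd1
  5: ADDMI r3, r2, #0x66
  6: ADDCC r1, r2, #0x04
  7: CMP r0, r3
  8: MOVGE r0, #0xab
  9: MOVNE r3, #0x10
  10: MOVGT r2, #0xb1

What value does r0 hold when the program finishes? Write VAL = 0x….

VAL = 0xab

0: ✓ CMP  NZCV=0011
1: ✓ MOVPL  r2←0x06
2: · ADDGE
3: ✓ MOVLT  r3←0xdc
4: ✓ CMP  NZCV=0000
5: · ADDMI
6: ✓ ADDCC  r1←0x0a
7: ✓ CMP  NZCV=0000
8: ✓ MOVGE  r0←0xab
9: ✓ MOVNE  r3←0x10
10: ✓ MOVGT  r2←0xb1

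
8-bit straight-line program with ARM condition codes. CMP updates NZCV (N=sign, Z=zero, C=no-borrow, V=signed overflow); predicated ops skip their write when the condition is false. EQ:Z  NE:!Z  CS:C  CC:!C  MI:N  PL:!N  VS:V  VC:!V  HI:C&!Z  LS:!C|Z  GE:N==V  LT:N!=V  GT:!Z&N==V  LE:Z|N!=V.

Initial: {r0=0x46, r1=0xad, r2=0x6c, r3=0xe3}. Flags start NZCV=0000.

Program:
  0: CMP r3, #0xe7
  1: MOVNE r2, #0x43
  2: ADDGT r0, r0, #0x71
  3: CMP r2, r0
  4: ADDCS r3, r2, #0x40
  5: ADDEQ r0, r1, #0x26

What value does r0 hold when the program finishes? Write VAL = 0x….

[0] flags=1000 → (cmp)
[1] flags=1000 NE?T → r2=0x43
[2] flags=1000 GT?F → skip
[3] flags=1000 → (cmp)
[4] flags=1000 CS?F → skip
[5] flags=1000 EQ?F → skip

VAL = 0x46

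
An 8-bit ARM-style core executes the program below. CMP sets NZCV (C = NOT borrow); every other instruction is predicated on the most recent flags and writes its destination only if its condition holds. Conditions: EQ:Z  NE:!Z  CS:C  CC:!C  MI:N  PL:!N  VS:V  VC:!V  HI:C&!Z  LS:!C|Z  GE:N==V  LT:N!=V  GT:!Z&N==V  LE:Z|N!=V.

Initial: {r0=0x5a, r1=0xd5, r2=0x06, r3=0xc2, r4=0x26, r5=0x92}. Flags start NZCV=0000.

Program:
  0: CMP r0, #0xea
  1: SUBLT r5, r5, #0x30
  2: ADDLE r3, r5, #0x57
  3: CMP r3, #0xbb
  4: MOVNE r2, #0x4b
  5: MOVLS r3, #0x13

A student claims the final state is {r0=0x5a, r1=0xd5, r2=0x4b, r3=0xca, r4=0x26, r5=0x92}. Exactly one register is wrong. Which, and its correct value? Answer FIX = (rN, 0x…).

0: ✓ CMP  NZCV=0000
1: · SUBLT
2: · ADDLE
3: ✓ CMP  NZCV=0010
4: ✓ MOVNE  r2←0x4b
5: · MOVLS

FIX = (r3, 0xc2)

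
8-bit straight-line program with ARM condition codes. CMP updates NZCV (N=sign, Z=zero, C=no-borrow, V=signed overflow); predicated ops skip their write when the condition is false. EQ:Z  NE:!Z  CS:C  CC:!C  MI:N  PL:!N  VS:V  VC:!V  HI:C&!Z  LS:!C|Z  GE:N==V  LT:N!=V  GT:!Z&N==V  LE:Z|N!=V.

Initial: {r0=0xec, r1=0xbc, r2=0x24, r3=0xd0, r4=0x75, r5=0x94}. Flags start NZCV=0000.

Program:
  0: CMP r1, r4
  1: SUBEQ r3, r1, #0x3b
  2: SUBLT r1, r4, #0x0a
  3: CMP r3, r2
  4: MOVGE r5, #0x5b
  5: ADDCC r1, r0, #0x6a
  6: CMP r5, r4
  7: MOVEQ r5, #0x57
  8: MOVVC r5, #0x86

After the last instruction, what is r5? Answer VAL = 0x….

VAL = 0x94

[0] flags=0011 → (cmp)
[1] flags=0011 EQ?F → skip
[2] flags=0011 LT?T → r1=0x6b
[3] flags=1010 → (cmp)
[4] flags=1010 GE?F → skip
[5] flags=1010 CC?F → skip
[6] flags=0011 → (cmp)
[7] flags=0011 EQ?F → skip
[8] flags=0011 VC?F → skip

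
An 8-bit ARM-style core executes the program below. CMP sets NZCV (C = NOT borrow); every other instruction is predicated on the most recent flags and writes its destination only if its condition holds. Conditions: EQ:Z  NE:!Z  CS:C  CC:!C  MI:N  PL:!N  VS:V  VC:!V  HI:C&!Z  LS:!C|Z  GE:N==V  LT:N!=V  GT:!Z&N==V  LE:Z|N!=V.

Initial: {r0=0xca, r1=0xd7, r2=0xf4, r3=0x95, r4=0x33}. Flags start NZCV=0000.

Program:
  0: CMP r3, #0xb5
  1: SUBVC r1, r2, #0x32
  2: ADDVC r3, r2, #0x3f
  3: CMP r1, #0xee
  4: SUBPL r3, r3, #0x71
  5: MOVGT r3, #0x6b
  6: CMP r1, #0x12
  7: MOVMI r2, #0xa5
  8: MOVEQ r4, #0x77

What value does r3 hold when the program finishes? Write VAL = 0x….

0: ✓ CMP  NZCV=1000
1: ✓ SUBVC  r1←0xc2
2: ✓ ADDVC  r3←0x33
3: ✓ CMP  NZCV=1000
4: · SUBPL
5: · MOVGT
6: ✓ CMP  NZCV=1010
7: ✓ MOVMI  r2←0xa5
8: · MOVEQ

VAL = 0x33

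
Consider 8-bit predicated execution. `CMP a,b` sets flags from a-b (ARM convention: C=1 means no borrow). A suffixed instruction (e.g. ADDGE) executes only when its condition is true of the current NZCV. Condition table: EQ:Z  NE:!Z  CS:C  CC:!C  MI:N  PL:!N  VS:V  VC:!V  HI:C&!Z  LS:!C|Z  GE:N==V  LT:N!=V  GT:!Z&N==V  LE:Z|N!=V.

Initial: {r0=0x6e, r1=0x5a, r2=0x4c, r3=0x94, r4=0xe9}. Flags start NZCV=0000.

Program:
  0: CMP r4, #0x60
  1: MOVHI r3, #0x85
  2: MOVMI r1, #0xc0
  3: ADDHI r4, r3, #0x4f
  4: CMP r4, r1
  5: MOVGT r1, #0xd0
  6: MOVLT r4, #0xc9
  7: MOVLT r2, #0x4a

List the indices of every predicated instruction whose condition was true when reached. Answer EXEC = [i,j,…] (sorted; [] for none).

0: ✓ CMP  NZCV=1010
1: ✓ MOVHI  r3←0x85
2: ✓ MOVMI  r1←0xc0
3: ✓ ADDHI  r4←0xd4
4: ✓ CMP  NZCV=0010
5: ✓ MOVGT  r1←0xd0
6: · MOVLT
7: · MOVLT

EXEC = [1,2,3,5]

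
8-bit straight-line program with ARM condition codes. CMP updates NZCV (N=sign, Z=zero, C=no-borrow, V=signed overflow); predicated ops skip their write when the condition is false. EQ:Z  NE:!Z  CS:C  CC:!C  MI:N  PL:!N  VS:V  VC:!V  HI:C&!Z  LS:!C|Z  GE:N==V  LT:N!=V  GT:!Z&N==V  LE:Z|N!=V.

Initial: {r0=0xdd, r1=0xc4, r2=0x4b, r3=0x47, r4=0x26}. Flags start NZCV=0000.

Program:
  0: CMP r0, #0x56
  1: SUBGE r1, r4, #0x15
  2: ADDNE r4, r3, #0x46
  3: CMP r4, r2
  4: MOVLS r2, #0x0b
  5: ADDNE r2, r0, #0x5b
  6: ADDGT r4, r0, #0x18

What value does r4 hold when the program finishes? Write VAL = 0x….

VAL = 0x8d

[0] flags=1010 → (cmp)
[1] flags=1010 GE?F → skip
[2] flags=1010 NE?T → r4=0x8d
[3] flags=0011 → (cmp)
[4] flags=0011 LS?F → skip
[5] flags=0011 NE?T → r2=0x38
[6] flags=0011 GT?F → skip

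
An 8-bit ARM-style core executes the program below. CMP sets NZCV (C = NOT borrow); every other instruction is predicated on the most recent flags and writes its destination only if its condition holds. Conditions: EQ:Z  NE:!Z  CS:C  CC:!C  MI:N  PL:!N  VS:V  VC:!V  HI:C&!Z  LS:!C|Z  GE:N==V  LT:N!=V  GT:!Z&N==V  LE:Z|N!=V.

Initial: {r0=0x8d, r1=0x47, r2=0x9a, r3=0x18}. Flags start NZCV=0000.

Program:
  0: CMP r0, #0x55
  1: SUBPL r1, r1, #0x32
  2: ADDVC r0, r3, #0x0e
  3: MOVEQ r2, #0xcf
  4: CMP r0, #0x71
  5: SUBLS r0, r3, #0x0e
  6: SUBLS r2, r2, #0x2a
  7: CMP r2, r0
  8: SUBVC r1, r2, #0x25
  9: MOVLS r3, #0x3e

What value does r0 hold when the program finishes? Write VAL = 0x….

VAL = 0x8d

0: ✓ CMP  NZCV=0011
1: ✓ SUBPL  r1←0x15
2: · ADDVC
3: · MOVEQ
4: ✓ CMP  NZCV=0011
5: · SUBLS
6: · SUBLS
7: ✓ CMP  NZCV=0010
8: ✓ SUBVC  r1←0x75
9: · MOVLS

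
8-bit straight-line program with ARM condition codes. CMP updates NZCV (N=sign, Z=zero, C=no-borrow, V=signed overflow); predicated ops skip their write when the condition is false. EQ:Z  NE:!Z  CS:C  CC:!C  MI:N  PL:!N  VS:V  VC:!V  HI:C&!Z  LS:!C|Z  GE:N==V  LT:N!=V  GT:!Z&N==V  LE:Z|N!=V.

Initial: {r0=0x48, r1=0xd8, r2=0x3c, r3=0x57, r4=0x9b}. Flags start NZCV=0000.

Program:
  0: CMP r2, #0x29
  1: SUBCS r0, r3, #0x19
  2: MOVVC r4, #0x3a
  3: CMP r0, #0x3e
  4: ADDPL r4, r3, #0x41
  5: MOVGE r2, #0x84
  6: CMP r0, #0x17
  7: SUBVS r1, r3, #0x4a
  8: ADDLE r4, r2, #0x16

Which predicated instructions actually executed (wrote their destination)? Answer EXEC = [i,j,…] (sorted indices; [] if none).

0: ✓ CMP  NZCV=0010
1: ✓ SUBCS  r0←0x3e
2: ✓ MOVVC  r4←0x3a
3: ✓ CMP  NZCV=0110
4: ✓ ADDPL  r4←0x98
5: ✓ MOVGE  r2←0x84
6: ✓ CMP  NZCV=0010
7: · SUBVS
8: · ADDLE

EXEC = [1,2,4,5]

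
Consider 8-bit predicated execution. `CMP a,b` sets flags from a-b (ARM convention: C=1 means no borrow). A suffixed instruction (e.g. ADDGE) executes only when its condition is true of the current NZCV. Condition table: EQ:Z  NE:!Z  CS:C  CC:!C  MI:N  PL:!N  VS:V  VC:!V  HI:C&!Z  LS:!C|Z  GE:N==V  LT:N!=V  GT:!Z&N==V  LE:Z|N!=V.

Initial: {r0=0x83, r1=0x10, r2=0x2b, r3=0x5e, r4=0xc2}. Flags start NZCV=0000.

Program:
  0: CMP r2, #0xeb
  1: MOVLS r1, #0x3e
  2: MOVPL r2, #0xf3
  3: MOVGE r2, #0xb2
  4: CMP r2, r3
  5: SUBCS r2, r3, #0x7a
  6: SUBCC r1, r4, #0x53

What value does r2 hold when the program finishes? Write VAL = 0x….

VAL = 0xe4

0: ✓ CMP  NZCV=0000
1: ✓ MOVLS  r1←0x3e
2: ✓ MOVPL  r2←0xf3
3: ✓ MOVGE  r2←0xb2
4: ✓ CMP  NZCV=0011
5: ✓ SUBCS  r2←0xe4
6: · SUBCC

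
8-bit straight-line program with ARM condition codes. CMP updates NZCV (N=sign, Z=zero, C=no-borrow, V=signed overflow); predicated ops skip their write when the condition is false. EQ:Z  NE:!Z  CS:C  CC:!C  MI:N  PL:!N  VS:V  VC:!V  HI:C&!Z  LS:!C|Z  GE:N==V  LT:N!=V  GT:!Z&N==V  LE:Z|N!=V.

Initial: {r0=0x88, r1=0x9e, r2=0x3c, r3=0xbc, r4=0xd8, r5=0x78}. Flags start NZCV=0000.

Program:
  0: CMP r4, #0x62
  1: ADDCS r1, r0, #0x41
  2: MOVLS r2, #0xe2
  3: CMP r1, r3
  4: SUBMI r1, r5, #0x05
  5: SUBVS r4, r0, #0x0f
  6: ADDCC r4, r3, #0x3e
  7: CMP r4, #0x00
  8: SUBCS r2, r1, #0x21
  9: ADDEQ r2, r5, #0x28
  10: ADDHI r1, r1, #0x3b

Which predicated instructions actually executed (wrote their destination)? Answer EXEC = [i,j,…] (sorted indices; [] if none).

[0] flags=0011 → (cmp)
[1] flags=0011 CS?T → r1=0xc9
[2] flags=0011 LS?F → skip
[3] flags=0010 → (cmp)
[4] flags=0010 MI?F → skip
[5] flags=0010 VS?F → skip
[6] flags=0010 CC?F → skip
[7] flags=1010 → (cmp)
[8] flags=1010 CS?T → r2=0xa8
[9] flags=1010 EQ?F → skip
[10] flags=1010 HI?T → r1=0x04

EXEC = [1,8,10]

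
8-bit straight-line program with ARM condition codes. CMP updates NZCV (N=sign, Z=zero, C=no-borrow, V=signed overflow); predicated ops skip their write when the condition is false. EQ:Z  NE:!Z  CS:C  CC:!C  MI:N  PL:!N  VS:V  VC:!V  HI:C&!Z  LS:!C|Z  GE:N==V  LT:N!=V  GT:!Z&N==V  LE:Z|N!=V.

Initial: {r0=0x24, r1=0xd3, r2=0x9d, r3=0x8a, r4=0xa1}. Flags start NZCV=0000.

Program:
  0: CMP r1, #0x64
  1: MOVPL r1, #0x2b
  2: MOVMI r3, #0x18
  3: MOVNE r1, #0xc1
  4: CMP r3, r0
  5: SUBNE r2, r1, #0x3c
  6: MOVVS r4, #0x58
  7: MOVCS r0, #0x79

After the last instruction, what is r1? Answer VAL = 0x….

VAL = 0xc1

0: ✓ CMP  NZCV=0011
1: ✓ MOVPL  r1←0x2b
2: · MOVMI
3: ✓ MOVNE  r1←0xc1
4: ✓ CMP  NZCV=0011
5: ✓ SUBNE  r2←0x85
6: ✓ MOVVS  r4←0x58
7: ✓ MOVCS  r0←0x79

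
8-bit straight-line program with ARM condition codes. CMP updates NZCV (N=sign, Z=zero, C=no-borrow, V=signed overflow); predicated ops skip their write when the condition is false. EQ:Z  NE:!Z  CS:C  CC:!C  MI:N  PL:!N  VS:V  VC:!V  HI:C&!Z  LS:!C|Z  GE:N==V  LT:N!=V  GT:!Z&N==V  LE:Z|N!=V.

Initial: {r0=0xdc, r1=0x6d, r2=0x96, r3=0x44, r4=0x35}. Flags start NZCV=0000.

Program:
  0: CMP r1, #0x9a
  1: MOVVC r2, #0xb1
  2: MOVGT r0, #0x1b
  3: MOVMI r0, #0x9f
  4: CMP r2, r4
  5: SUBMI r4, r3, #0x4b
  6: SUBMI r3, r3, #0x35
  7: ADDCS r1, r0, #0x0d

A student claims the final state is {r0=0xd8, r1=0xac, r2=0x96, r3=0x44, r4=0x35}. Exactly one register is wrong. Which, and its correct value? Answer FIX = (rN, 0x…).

0: ✓ CMP  NZCV=1001
1: · MOVVC
2: ✓ MOVGT  r0←0x1b
3: ✓ MOVMI  r0←0x9f
4: ✓ CMP  NZCV=0011
5: · SUBMI
6: · SUBMI
7: ✓ ADDCS  r1←0xac

FIX = (r0, 0x9f)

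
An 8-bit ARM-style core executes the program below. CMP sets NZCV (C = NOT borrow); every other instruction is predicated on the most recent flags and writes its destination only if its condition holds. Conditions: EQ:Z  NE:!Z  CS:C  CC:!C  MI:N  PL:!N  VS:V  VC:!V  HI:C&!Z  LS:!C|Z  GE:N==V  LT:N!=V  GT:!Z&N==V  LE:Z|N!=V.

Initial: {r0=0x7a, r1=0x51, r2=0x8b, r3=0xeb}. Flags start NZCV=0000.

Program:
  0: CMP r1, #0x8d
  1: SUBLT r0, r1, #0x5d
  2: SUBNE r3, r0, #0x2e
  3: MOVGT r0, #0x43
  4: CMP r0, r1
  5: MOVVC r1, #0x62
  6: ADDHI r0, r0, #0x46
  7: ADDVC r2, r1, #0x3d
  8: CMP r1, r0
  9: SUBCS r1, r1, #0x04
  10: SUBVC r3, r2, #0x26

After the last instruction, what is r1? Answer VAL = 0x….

[0] flags=1001 → (cmp)
[1] flags=1001 LT?F → skip
[2] flags=1001 NE?T → r3=0x4c
[3] flags=1001 GT?T → r0=0x43
[4] flags=1000 → (cmp)
[5] flags=1000 VC?T → r1=0x62
[6] flags=1000 HI?F → skip
[7] flags=1000 VC?T → r2=0x9f
[8] flags=0010 → (cmp)
[9] flags=0010 CS?T → r1=0x5e
[10] flags=0010 VC?T → r3=0x79

VAL = 0x5e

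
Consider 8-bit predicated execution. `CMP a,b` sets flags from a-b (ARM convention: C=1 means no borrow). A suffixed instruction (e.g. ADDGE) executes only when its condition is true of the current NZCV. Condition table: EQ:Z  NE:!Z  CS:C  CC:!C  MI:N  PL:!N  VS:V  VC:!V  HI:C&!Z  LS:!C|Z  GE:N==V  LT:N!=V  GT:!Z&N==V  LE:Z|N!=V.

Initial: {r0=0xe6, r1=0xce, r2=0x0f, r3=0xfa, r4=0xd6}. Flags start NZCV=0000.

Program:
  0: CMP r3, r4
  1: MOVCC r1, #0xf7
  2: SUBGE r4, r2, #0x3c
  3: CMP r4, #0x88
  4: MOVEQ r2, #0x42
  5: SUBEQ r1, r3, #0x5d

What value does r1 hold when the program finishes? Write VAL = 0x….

VAL = 0xce

0: ✓ CMP  NZCV=0010
1: · MOVCC
2: ✓ SUBGE  r4←0xd3
3: ✓ CMP  NZCV=0010
4: · MOVEQ
5: · SUBEQ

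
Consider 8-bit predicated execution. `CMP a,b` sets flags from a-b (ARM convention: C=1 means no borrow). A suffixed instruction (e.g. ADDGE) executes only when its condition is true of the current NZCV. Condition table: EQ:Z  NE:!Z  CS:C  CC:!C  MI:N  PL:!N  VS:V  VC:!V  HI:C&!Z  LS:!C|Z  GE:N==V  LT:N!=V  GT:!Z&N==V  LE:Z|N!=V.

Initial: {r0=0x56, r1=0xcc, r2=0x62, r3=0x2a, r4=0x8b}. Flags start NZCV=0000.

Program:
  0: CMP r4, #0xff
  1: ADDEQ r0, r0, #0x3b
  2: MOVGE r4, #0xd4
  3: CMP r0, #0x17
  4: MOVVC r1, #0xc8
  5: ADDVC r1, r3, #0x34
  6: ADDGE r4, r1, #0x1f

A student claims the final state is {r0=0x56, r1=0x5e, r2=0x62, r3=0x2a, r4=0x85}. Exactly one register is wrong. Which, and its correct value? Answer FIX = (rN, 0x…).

FIX = (r4, 0x7d)

[0] flags=1000 → (cmp)
[1] flags=1000 EQ?F → skip
[2] flags=1000 GE?F → skip
[3] flags=0010 → (cmp)
[4] flags=0010 VC?T → r1=0xc8
[5] flags=0010 VC?T → r1=0x5e
[6] flags=0010 GE?T → r4=0x7d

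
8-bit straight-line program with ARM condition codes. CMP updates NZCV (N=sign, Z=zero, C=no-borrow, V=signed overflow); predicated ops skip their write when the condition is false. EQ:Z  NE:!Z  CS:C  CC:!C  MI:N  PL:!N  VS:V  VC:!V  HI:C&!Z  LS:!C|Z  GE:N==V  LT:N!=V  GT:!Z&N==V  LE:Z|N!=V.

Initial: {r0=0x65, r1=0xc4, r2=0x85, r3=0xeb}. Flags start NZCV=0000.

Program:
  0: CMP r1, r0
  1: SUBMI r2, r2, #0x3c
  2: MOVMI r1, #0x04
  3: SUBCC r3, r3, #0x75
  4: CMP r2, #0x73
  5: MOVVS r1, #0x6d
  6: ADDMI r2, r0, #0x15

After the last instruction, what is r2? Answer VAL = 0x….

VAL = 0x85

[0] flags=0011 → (cmp)
[1] flags=0011 MI?F → skip
[2] flags=0011 MI?F → skip
[3] flags=0011 CC?F → skip
[4] flags=0011 → (cmp)
[5] flags=0011 VS?T → r1=0x6d
[6] flags=0011 MI?F → skip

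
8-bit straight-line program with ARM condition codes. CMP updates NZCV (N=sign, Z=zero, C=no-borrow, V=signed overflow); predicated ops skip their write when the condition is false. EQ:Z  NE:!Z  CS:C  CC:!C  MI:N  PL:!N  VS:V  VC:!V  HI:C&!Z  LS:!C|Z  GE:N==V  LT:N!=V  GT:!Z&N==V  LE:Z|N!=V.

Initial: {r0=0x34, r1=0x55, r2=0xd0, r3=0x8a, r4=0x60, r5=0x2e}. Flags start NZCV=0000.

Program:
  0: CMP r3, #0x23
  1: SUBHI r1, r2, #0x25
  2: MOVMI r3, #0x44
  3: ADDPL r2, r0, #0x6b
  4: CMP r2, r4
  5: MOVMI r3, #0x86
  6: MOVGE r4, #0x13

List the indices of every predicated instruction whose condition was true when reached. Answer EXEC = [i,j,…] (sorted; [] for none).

0: ✓ CMP  NZCV=0011
1: ✓ SUBHI  r1←0xab
2: · MOVMI
3: ✓ ADDPL  r2←0x9f
4: ✓ CMP  NZCV=0011
5: · MOVMI
6: · MOVGE

EXEC = [1,3]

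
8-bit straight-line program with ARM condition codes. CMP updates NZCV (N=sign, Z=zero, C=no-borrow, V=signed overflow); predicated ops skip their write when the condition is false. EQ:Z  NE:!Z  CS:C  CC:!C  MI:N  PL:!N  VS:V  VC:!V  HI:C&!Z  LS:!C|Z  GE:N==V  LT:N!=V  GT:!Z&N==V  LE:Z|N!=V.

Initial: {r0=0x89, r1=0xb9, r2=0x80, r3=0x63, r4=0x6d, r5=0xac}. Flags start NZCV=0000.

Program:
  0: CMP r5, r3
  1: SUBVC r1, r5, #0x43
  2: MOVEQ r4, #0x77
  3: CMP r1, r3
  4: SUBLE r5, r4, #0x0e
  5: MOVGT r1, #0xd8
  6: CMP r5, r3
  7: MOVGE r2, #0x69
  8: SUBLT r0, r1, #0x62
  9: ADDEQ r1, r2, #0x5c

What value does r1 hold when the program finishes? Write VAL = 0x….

VAL = 0xb9

[0] flags=0011 → (cmp)
[1] flags=0011 VC?F → skip
[2] flags=0011 EQ?F → skip
[3] flags=0011 → (cmp)
[4] flags=0011 LE?T → r5=0x5f
[5] flags=0011 GT?F → skip
[6] flags=1000 → (cmp)
[7] flags=1000 GE?F → skip
[8] flags=1000 LT?T → r0=0x57
[9] flags=1000 EQ?F → skip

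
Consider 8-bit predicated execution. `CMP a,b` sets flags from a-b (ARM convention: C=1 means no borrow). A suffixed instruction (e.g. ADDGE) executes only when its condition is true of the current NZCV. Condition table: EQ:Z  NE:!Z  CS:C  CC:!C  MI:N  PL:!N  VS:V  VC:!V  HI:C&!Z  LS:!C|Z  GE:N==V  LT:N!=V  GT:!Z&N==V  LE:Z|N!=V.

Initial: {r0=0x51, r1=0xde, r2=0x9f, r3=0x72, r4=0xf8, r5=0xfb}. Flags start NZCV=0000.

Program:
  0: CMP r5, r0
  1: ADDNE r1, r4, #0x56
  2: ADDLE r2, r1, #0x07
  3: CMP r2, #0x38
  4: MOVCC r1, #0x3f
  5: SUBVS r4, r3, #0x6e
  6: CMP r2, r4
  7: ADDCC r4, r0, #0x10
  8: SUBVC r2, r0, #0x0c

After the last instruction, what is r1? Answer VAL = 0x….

[0] flags=1010 → (cmp)
[1] flags=1010 NE?T → r1=0x4e
[2] flags=1010 LE?T → r2=0x55
[3] flags=0010 → (cmp)
[4] flags=0010 CC?F → skip
[5] flags=0010 VS?F → skip
[6] flags=0000 → (cmp)
[7] flags=0000 CC?T → r4=0x61
[8] flags=0000 VC?T → r2=0x45

VAL = 0x4e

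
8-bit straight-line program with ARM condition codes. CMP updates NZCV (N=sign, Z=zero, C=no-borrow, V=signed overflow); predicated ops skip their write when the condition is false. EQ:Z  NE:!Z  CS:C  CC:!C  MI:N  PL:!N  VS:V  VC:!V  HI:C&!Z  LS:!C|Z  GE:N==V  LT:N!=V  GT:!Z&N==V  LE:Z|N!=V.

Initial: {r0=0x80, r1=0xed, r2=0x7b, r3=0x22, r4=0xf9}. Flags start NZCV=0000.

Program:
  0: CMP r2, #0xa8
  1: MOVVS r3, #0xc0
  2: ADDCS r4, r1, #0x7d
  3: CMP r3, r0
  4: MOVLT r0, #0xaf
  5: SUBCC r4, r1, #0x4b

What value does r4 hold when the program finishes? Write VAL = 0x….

VAL = 0xf9

[0] flags=1001 → (cmp)
[1] flags=1001 VS?T → r3=0xc0
[2] flags=1001 CS?F → skip
[3] flags=0010 → (cmp)
[4] flags=0010 LT?F → skip
[5] flags=0010 CC?F → skip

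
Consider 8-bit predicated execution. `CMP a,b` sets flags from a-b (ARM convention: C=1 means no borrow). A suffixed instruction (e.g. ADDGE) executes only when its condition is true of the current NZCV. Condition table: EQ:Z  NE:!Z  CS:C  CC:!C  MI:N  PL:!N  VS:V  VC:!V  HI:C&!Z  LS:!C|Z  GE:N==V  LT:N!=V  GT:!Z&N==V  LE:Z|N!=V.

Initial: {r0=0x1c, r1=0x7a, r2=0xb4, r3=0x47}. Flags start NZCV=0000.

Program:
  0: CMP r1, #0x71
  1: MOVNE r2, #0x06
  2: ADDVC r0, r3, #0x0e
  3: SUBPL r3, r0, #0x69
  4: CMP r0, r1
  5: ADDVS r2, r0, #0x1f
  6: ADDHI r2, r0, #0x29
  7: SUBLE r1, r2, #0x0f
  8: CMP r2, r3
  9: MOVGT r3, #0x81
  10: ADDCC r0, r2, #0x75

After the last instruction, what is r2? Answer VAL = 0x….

VAL = 0x06

0: ✓ CMP  NZCV=0010
1: ✓ MOVNE  r2←0x06
2: ✓ ADDVC  r0←0x55
3: ✓ SUBPL  r3←0xec
4: ✓ CMP  NZCV=1000
5: · ADDVS
6: · ADDHI
7: ✓ SUBLE  r1←0xf7
8: ✓ CMP  NZCV=0000
9: ✓ MOVGT  r3←0x81
10: ✓ ADDCC  r0←0x7b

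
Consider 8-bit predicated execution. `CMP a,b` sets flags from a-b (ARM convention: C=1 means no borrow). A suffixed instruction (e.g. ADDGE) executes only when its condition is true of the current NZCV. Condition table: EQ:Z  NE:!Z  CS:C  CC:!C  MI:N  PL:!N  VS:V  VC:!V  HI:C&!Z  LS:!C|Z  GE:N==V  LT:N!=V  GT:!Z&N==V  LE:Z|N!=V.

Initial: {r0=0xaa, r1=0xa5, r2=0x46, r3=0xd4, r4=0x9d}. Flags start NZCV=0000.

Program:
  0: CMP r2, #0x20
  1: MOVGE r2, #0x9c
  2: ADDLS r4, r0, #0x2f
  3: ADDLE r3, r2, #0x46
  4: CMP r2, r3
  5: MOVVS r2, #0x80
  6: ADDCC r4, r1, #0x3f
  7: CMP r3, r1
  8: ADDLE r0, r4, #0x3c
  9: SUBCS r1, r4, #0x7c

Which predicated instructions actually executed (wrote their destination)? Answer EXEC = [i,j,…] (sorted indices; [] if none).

EXEC = [1,6,9]

[0] flags=0010 → (cmp)
[1] flags=0010 GE?T → r2=0x9c
[2] flags=0010 LS?F → skip
[3] flags=0010 LE?F → skip
[4] flags=1000 → (cmp)
[5] flags=1000 VS?F → skip
[6] flags=1000 CC?T → r4=0xe4
[7] flags=0010 → (cmp)
[8] flags=0010 LE?F → skip
[9] flags=0010 CS?T → r1=0x68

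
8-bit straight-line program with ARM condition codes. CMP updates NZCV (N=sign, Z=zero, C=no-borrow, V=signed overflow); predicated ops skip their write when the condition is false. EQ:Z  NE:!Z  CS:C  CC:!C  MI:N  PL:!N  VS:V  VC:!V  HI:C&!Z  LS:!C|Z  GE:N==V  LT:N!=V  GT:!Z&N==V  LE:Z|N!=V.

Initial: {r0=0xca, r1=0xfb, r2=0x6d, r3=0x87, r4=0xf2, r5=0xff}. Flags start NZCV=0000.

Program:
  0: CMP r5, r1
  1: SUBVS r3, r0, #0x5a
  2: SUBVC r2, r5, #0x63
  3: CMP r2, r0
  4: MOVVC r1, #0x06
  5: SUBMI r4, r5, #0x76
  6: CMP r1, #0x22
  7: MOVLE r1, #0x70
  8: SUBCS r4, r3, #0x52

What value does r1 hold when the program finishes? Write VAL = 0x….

[0] flags=0010 → (cmp)
[1] flags=0010 VS?F → skip
[2] flags=0010 VC?T → r2=0x9c
[3] flags=1000 → (cmp)
[4] flags=1000 VC?T → r1=0x06
[5] flags=1000 MI?T → r4=0x89
[6] flags=1000 → (cmp)
[7] flags=1000 LE?T → r1=0x70
[8] flags=1000 CS?F → skip

VAL = 0x70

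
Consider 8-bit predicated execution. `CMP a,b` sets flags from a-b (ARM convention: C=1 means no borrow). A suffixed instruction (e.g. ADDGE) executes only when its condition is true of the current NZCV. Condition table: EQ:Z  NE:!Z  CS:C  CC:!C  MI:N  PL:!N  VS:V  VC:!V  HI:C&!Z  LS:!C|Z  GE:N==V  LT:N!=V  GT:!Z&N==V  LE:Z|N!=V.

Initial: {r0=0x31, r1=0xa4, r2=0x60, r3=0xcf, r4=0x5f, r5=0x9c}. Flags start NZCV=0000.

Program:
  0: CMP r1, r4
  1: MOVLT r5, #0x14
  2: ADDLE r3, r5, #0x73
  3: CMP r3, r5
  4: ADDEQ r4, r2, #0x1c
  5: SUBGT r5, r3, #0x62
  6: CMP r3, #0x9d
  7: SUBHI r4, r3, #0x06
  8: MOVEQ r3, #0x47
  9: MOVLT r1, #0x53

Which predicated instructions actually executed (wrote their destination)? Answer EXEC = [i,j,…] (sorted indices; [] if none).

0: ✓ CMP  NZCV=0011
1: ✓ MOVLT  r5←0x14
2: ✓ ADDLE  r3←0x87
3: ✓ CMP  NZCV=0011
4: · ADDEQ
5: · SUBGT
6: ✓ CMP  NZCV=1000
7: · SUBHI
8: · MOVEQ
9: ✓ MOVLT  r1←0x53

EXEC = [1,2,9]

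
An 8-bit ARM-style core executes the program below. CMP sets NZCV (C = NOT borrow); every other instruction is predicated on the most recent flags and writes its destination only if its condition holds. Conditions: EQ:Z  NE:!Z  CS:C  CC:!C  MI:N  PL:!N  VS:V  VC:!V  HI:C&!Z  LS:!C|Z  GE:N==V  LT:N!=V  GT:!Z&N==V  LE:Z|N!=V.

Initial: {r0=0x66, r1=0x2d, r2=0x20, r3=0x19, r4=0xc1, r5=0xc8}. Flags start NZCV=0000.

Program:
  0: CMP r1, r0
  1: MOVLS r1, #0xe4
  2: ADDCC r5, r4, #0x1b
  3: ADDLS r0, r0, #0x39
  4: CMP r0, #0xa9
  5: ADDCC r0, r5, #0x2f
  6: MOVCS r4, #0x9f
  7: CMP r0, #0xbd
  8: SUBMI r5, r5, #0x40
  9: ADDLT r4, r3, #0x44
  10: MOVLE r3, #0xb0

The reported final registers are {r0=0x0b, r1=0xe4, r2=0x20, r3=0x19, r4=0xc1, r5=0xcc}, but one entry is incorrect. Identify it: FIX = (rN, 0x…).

0: ✓ CMP  NZCV=1000
1: ✓ MOVLS  r1←0xe4
2: ✓ ADDCC  r5←0xdc
3: ✓ ADDLS  r0←0x9f
4: ✓ CMP  NZCV=1000
5: ✓ ADDCC  r0←0x0b
6: · MOVCS
7: ✓ CMP  NZCV=0000
8: · SUBMI
9: · ADDLT
10: · MOVLE

FIX = (r5, 0xdc)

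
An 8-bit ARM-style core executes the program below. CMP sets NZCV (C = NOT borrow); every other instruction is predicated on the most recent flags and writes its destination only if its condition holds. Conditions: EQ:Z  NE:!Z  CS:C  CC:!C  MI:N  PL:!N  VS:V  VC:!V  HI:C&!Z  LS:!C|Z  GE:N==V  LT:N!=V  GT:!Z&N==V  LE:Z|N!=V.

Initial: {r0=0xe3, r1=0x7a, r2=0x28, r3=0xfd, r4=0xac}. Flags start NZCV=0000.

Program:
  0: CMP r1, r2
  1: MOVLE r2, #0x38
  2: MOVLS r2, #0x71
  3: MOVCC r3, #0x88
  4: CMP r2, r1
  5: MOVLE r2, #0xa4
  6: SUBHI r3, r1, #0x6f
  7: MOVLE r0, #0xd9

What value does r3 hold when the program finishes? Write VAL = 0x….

0: ✓ CMP  NZCV=0010
1: · MOVLE
2: · MOVLS
3: · MOVCC
4: ✓ CMP  NZCV=1000
5: ✓ MOVLE  r2←0xa4
6: · SUBHI
7: ✓ MOVLE  r0←0xd9

VAL = 0xfd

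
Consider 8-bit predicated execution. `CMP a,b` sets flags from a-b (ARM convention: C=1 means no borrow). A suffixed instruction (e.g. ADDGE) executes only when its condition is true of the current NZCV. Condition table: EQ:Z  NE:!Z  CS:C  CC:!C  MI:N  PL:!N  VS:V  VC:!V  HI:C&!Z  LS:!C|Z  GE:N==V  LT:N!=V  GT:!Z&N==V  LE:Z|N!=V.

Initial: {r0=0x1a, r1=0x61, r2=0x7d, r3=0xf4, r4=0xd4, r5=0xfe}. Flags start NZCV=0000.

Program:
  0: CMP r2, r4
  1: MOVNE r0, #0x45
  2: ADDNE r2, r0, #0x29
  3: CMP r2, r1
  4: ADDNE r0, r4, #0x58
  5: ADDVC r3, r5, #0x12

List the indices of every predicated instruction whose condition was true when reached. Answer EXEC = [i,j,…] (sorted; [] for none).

0: ✓ CMP  NZCV=1001
1: ✓ MOVNE  r0←0x45
2: ✓ ADDNE  r2←0x6e
3: ✓ CMP  NZCV=0010
4: ✓ ADDNE  r0←0x2c
5: ✓ ADDVC  r3←0x10

EXEC = [1,2,4,5]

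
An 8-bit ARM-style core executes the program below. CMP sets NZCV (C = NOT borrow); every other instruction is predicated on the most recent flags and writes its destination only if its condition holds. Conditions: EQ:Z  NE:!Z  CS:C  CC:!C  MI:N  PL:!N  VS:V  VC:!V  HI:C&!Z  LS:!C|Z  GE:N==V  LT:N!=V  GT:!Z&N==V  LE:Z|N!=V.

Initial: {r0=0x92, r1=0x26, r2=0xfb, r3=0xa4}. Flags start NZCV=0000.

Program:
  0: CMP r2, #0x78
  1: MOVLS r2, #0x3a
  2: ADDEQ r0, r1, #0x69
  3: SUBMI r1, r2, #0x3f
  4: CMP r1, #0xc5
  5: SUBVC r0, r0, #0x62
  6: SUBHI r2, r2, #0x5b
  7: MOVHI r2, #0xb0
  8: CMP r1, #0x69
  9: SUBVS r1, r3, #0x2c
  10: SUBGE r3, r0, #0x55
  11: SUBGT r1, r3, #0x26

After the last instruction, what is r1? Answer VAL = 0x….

0: ✓ CMP  NZCV=1010
1: · MOVLS
2: · ADDEQ
3: ✓ SUBMI  r1←0xbc
4: ✓ CMP  NZCV=1000
5: ✓ SUBVC  r0←0x30
6: · SUBHI
7: · MOVHI
8: ✓ CMP  NZCV=0011
9: ✓ SUBVS  r1←0x78
10: · SUBGE
11: · SUBGT

VAL = 0x78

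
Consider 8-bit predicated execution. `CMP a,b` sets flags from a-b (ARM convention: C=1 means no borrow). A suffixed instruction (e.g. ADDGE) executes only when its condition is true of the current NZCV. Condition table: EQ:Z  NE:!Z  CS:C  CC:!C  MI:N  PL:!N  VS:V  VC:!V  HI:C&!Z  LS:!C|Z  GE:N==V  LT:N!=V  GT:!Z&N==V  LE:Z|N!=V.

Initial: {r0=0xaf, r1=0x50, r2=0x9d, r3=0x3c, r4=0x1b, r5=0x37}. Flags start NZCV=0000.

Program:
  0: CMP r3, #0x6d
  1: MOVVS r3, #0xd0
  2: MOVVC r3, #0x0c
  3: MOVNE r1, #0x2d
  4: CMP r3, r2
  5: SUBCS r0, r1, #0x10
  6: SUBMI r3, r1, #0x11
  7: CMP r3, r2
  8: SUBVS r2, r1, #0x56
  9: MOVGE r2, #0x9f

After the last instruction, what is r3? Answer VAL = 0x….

VAL = 0x0c

[0] flags=1000 → (cmp)
[1] flags=1000 VS?F → skip
[2] flags=1000 VC?T → r3=0x0c
[3] flags=1000 NE?T → r1=0x2d
[4] flags=0000 → (cmp)
[5] flags=0000 CS?F → skip
[6] flags=0000 MI?F → skip
[7] flags=0000 → (cmp)
[8] flags=0000 VS?F → skip
[9] flags=0000 GE?T → r2=0x9f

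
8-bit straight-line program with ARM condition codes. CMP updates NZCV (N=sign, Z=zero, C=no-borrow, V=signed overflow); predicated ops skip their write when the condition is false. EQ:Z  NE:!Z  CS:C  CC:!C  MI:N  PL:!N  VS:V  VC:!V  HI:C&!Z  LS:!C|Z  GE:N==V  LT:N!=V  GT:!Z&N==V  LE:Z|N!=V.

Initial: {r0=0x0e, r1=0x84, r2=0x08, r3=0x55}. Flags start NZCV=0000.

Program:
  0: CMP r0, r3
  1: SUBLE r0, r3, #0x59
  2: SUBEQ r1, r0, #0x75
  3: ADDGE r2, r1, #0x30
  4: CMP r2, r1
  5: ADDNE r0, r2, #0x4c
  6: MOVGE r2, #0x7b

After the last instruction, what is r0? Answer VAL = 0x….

VAL = 0x54

0: ✓ CMP  NZCV=1000
1: ✓ SUBLE  r0←0xfc
2: · SUBEQ
3: · ADDGE
4: ✓ CMP  NZCV=1001
5: ✓ ADDNE  r0←0x54
6: ✓ MOVGE  r2←0x7b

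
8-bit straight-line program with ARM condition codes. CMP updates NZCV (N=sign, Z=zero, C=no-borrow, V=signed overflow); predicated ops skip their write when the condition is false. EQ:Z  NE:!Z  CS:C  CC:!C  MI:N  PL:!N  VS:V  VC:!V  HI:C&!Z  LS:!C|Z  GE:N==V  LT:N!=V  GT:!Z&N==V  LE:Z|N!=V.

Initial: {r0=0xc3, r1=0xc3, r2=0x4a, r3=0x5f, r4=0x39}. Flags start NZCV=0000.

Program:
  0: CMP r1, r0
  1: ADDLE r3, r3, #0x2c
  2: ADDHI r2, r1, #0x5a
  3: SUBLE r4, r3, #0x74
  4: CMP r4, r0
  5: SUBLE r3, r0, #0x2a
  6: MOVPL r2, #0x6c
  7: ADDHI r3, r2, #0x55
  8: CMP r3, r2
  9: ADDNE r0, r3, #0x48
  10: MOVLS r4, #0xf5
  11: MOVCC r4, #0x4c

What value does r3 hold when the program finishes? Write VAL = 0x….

[0] flags=0110 → (cmp)
[1] flags=0110 LE?T → r3=0x8b
[2] flags=0110 HI?F → skip
[3] flags=0110 LE?T → r4=0x17
[4] flags=0000 → (cmp)
[5] flags=0000 LE?F → skip
[6] flags=0000 PL?T → r2=0x6c
[7] flags=0000 HI?F → skip
[8] flags=0011 → (cmp)
[9] flags=0011 NE?T → r0=0xd3
[10] flags=0011 LS?F → skip
[11] flags=0011 CC?F → skip

VAL = 0x8b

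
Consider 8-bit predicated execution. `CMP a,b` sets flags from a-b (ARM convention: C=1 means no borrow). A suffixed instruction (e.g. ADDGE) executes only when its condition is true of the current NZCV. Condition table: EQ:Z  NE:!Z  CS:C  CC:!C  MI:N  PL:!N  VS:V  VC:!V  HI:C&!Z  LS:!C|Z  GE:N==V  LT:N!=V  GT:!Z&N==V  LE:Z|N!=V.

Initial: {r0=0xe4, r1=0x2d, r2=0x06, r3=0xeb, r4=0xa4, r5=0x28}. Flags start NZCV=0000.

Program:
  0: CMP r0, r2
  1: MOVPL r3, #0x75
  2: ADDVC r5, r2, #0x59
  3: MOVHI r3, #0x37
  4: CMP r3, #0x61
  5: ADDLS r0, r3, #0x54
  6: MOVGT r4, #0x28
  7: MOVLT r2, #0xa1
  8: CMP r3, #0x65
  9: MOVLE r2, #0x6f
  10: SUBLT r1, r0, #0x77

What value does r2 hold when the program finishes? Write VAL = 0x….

0: ✓ CMP  NZCV=1010
1: · MOVPL
2: ✓ ADDVC  r5←0x5f
3: ✓ MOVHI  r3←0x37
4: ✓ CMP  NZCV=1000
5: ✓ ADDLS  r0←0x8b
6: · MOVGT
7: ✓ MOVLT  r2←0xa1
8: ✓ CMP  NZCV=1000
9: ✓ MOVLE  r2←0x6f
10: ✓ SUBLT  r1←0x14

VAL = 0x6f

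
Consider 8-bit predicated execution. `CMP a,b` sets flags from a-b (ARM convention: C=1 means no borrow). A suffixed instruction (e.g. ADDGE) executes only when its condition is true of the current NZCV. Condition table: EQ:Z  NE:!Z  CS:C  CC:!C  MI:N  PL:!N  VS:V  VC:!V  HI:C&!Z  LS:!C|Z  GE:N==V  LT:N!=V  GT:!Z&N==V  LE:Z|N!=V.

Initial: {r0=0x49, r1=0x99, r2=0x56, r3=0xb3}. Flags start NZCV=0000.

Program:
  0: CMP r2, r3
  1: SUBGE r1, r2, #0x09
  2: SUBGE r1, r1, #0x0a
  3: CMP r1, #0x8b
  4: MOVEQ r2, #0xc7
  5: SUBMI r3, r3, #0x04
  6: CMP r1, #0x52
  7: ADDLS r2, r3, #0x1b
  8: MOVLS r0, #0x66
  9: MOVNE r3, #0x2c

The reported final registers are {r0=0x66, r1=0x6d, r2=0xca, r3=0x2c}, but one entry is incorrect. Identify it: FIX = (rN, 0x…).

[0] flags=1001 → (cmp)
[1] flags=1001 GE?T → r1=0x4d
[2] flags=1001 GE?T → r1=0x43
[3] flags=1001 → (cmp)
[4] flags=1001 EQ?F → skip
[5] flags=1001 MI?T → r3=0xaf
[6] flags=1000 → (cmp)
[7] flags=1000 LS?T → r2=0xca
[8] flags=1000 LS?T → r0=0x66
[9] flags=1000 NE?T → r3=0x2c

FIX = (r1, 0x43)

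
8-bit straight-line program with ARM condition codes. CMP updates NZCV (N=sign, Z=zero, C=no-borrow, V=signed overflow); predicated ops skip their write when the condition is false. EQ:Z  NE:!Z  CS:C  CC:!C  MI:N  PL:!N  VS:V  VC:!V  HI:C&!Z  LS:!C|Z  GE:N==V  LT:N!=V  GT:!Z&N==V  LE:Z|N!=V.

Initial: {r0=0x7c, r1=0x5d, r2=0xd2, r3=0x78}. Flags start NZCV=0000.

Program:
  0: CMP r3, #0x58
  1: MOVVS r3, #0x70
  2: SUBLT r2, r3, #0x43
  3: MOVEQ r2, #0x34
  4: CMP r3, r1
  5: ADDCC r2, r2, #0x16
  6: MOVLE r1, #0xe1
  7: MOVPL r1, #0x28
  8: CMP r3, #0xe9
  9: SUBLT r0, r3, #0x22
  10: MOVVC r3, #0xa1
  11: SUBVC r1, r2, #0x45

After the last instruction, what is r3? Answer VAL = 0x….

[0] flags=0010 → (cmp)
[1] flags=0010 VS?F → skip
[2] flags=0010 LT?F → skip
[3] flags=0010 EQ?F → skip
[4] flags=0010 → (cmp)
[5] flags=0010 CC?F → skip
[6] flags=0010 LE?F → skip
[7] flags=0010 PL?T → r1=0x28
[8] flags=1001 → (cmp)
[9] flags=1001 LT?F → skip
[10] flags=1001 VC?F → skip
[11] flags=1001 VC?F → skip

VAL = 0x78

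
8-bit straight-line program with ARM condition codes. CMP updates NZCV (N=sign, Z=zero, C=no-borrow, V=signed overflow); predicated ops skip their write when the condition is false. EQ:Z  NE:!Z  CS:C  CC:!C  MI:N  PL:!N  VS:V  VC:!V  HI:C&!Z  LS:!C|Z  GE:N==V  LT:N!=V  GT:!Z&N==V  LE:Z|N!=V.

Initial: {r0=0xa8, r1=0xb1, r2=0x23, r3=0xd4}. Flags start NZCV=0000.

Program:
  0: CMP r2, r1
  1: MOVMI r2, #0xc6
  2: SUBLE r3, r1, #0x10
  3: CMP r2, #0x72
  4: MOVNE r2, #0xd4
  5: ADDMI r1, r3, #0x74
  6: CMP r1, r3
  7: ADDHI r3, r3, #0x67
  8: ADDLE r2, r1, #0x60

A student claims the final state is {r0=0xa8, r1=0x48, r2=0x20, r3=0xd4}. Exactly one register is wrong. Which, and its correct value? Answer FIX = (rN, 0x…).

FIX = (r2, 0xd4)

[0] flags=0000 → (cmp)
[1] flags=0000 MI?F → skip
[2] flags=0000 LE?F → skip
[3] flags=1000 → (cmp)
[4] flags=1000 NE?T → r2=0xd4
[5] flags=1000 MI?T → r1=0x48
[6] flags=0000 → (cmp)
[7] flags=0000 HI?F → skip
[8] flags=0000 LE?F → skip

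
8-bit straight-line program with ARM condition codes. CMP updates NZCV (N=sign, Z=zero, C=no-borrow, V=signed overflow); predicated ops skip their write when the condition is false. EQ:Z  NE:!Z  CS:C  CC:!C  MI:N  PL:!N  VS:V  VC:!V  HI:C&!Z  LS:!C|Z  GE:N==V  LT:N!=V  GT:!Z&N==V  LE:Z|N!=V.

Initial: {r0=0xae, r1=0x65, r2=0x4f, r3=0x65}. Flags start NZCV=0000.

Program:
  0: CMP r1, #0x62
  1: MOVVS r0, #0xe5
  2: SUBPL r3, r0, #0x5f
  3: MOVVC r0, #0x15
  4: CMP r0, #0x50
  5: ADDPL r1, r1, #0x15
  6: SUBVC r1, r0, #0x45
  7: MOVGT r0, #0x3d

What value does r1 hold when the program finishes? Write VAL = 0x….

VAL = 0xd0

0: ✓ CMP  NZCV=0010
1: · MOVVS
2: ✓ SUBPL  r3←0x4f
3: ✓ MOVVC  r0←0x15
4: ✓ CMP  NZCV=1000
5: · ADDPL
6: ✓ SUBVC  r1←0xd0
7: · MOVGT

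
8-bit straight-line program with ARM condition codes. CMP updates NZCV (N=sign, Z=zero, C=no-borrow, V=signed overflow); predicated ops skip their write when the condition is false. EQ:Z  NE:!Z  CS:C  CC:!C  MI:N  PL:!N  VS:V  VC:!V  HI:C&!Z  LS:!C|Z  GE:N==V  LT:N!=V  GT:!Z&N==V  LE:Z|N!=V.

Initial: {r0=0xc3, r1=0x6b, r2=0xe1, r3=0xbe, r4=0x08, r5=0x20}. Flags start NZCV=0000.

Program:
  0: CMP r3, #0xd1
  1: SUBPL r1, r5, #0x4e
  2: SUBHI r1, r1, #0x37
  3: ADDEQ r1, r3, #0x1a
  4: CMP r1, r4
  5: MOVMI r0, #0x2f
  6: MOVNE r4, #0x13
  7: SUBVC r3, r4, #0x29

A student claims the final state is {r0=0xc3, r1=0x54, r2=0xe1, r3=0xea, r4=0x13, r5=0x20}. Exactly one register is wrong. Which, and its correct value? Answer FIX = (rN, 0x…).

[0] flags=1000 → (cmp)
[1] flags=1000 PL?F → skip
[2] flags=1000 HI?F → skip
[3] flags=1000 EQ?F → skip
[4] flags=0010 → (cmp)
[5] flags=0010 MI?F → skip
[6] flags=0010 NE?T → r4=0x13
[7] flags=0010 VC?T → r3=0xea

FIX = (r1, 0x6b)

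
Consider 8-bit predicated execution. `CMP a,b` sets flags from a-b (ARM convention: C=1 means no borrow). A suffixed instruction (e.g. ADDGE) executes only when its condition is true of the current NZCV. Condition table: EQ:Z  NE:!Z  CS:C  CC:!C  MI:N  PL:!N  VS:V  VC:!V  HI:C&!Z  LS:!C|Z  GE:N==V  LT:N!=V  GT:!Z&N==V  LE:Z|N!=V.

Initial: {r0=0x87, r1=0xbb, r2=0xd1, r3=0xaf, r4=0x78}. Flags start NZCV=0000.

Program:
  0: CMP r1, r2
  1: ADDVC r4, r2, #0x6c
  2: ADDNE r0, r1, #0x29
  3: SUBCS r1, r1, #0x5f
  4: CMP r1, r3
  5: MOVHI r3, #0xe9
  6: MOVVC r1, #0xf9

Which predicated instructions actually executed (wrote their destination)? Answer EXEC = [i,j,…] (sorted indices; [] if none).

EXEC = [1,2,5,6]

0: ✓ CMP  NZCV=1000
1: ✓ ADDVC  r4←0x3d
2: ✓ ADDNE  r0←0xe4
3: · SUBCS
4: ✓ CMP  NZCV=0010
5: ✓ MOVHI  r3←0xe9
6: ✓ MOVVC  r1←0xf9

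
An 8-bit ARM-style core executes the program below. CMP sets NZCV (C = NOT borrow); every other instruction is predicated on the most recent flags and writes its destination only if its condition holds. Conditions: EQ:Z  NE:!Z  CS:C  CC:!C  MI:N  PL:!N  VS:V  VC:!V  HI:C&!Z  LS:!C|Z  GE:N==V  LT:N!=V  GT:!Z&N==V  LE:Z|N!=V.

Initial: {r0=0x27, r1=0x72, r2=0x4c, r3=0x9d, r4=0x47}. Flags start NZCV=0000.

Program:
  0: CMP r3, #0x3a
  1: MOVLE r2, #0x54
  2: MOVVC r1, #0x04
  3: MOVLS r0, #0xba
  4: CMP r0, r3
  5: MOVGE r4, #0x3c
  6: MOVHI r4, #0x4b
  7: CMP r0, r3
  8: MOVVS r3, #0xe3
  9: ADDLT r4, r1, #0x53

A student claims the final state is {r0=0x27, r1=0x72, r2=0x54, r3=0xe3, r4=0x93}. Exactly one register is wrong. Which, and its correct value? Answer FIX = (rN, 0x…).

[0] flags=0011 → (cmp)
[1] flags=0011 LE?T → r2=0x54
[2] flags=0011 VC?F → skip
[3] flags=0011 LS?F → skip
[4] flags=1001 → (cmp)
[5] flags=1001 GE?T → r4=0x3c
[6] flags=1001 HI?F → skip
[7] flags=1001 → (cmp)
[8] flags=1001 VS?T → r3=0xe3
[9] flags=1001 LT?F → skip

FIX = (r4, 0x3c)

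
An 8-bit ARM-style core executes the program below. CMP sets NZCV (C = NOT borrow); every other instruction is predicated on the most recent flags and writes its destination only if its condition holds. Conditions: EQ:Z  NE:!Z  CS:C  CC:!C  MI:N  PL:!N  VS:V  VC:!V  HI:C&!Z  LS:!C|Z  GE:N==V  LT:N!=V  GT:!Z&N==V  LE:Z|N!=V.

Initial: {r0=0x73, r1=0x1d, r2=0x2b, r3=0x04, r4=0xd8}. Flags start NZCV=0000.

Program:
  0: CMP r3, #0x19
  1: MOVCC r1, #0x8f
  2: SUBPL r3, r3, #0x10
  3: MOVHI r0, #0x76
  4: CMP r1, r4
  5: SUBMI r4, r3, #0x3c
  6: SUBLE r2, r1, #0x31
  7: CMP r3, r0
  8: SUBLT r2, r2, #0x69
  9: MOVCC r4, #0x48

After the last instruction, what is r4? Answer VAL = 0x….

VAL = 0x48

[0] flags=1000 → (cmp)
[1] flags=1000 CC?T → r1=0x8f
[2] flags=1000 PL?F → skip
[3] flags=1000 HI?F → skip
[4] flags=1000 → (cmp)
[5] flags=1000 MI?T → r4=0xc8
[6] flags=1000 LE?T → r2=0x5e
[7] flags=1000 → (cmp)
[8] flags=1000 LT?T → r2=0xf5
[9] flags=1000 CC?T → r4=0x48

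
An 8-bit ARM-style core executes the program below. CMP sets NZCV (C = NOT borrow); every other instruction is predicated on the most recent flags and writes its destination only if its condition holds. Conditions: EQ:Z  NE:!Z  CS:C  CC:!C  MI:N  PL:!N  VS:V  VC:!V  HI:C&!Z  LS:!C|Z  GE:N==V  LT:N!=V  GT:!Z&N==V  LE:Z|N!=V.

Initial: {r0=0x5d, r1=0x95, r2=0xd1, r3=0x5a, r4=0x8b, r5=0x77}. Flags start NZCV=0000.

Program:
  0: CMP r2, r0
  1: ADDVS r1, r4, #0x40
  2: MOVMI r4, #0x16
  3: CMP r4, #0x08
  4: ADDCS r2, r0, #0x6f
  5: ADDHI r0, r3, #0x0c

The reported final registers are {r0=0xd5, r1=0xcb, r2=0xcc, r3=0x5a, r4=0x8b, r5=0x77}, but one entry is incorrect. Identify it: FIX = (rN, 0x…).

FIX = (r0, 0x66)

0: ✓ CMP  NZCV=0011
1: ✓ ADDVS  r1←0xcb
2: · MOVMI
3: ✓ CMP  NZCV=1010
4: ✓ ADDCS  r2←0xcc
5: ✓ ADDHI  r0←0x66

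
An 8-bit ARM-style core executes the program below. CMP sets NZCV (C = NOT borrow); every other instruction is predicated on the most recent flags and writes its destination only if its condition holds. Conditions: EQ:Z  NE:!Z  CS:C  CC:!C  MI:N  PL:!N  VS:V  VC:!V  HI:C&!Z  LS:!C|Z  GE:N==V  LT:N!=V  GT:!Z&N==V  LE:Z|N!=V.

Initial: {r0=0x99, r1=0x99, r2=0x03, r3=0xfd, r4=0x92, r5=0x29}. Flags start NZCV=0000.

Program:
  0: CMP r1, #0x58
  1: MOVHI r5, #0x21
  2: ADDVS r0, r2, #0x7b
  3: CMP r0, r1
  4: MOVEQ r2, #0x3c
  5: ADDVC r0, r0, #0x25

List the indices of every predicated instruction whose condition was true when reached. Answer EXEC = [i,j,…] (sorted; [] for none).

[0] flags=0011 → (cmp)
[1] flags=0011 HI?T → r5=0x21
[2] flags=0011 VS?T → r0=0x7e
[3] flags=1001 → (cmp)
[4] flags=1001 EQ?F → skip
[5] flags=1001 VC?F → skip

EXEC = [1,2]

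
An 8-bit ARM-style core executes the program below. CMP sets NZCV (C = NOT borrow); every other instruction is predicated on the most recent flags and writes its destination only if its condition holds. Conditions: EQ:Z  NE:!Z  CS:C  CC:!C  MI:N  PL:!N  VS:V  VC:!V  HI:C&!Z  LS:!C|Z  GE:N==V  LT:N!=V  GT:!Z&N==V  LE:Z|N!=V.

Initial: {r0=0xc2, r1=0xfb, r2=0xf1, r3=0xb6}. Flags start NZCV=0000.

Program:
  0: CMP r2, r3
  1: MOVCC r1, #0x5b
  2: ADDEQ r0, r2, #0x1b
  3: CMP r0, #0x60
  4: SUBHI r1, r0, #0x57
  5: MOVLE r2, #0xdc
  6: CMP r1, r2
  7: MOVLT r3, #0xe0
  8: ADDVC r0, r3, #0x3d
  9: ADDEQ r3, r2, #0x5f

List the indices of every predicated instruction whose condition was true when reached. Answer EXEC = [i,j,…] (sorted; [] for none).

EXEC = [4,5]

[0] flags=0010 → (cmp)
[1] flags=0010 CC?F → skip
[2] flags=0010 EQ?F → skip
[3] flags=0011 → (cmp)
[4] flags=0011 HI?T → r1=0x6b
[5] flags=0011 LE?T → r2=0xdc
[6] flags=1001 → (cmp)
[7] flags=1001 LT?F → skip
[8] flags=1001 VC?F → skip
[9] flags=1001 EQ?F → skip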